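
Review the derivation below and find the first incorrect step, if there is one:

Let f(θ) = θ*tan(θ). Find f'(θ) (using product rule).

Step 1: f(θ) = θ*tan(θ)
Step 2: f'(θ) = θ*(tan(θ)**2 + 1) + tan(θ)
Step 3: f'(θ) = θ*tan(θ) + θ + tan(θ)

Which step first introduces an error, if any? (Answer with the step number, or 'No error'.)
Step 3

Step 3 is incorrect due to a wrong exponent.
The step shows: θ*tan(θ) + θ + tan(θ)
The correct value should be: θ*tan(θ)**2 + θ + tan(θ)

Explanation: The exponent 2 on tan(θ) was incorrectly written as 1: the term θ*tan(θ)**2 was incorrectly written as θ*tan(θ)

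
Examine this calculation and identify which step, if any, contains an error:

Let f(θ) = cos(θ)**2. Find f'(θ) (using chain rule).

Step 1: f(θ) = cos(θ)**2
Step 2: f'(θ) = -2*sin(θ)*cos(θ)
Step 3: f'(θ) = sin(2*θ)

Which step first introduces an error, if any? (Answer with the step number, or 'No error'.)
Step 3

Step 3 is incorrect due to a sign flip.
The step shows: sin(2*θ)
The correct value should be: -sin(2*θ)

Explanation: The sign of the whole expression was flipped: the term -sin(2*θ) was incorrectly written as sin(2*θ)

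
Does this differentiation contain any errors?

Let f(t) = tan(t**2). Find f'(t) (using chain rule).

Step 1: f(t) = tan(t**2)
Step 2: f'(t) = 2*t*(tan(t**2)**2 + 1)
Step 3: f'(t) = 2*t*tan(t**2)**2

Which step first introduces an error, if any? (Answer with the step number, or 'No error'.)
Step 3

Step 3 is incorrect due to a dropped term.
The step shows: 2*t*tan(t**2)**2
The correct value should be: 2*t*tan(t**2)**2 + 2*t

Explanation: A term was dropped: the term 2*t was incorrectly omitted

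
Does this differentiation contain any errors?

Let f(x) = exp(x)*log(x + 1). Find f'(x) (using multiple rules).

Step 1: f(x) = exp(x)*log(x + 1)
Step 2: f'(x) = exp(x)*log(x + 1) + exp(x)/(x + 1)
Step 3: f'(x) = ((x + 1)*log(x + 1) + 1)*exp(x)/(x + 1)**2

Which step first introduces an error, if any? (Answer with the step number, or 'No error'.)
Step 3

Step 3 is incorrect due to a wrong exponent.
The step shows: ((x + 1)*log(x + 1) + 1)*exp(x)/(x + 1)**2
The correct value should be: ((x + 1)*log(x + 1) + 1)*exp(x)/(x + 1)

Explanation: The exponent -1 on x + 1 was incorrectly written as -2: the term ((x + 1)*log(x + 1) + 1)*exp(x)/(x + 1) was incorrectly written as ((x + 1)*log(x + 1) + 1)*exp(x)/(x + 1)**2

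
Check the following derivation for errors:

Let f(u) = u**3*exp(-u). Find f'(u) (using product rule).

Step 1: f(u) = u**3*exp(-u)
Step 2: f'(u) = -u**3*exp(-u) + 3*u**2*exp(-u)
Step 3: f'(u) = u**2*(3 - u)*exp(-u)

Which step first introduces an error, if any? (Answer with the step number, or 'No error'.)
No error

All steps in this derivation are correct.
The final answer f'(u) = u**2*(3 - u)*exp(-u) is valid.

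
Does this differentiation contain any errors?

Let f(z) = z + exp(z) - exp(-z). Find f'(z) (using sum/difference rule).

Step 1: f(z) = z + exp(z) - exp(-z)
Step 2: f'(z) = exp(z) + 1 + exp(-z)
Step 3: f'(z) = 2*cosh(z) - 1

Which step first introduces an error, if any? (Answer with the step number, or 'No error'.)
Step 3

Step 3 is incorrect due to a sign flip.
The step shows: 2*cosh(z) - 1
The correct value should be: 2*cosh(z) + 1

Explanation: The sign of one term was flipped: the term 1 was incorrectly written as -1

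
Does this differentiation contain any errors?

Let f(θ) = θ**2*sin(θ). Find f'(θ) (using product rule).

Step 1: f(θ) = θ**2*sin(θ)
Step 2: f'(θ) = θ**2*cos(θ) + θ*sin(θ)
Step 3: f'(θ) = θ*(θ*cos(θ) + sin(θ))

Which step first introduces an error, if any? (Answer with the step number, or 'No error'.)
Step 2

Step 2 is incorrect due to a wrong coefficient.
The step shows: θ**2*cos(θ) + θ*sin(θ)
The correct value should be: θ**2*cos(θ) + 2*θ*sin(θ)

Explanation: The coefficient 2 was incorrectly written as 1: the term 2*θ*sin(θ) was incorrectly written as θ*sin(θ)
The later steps are derived from this incorrect expression, so the error originates in Step 2.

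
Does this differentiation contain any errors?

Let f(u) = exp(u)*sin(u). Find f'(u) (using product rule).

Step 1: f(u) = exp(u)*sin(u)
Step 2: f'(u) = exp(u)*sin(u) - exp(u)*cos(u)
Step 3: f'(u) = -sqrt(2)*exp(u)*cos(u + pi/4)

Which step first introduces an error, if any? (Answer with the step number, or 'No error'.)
Step 2

Step 2 is incorrect due to a sign flip.
The step shows: exp(u)*sin(u) - exp(u)*cos(u)
The correct value should be: exp(u)*sin(u) + exp(u)*cos(u)

Explanation: The sign of one term was flipped: the term exp(u)*cos(u) was incorrectly written as -exp(u)*cos(u)
The later steps are derived from this incorrect expression, so the error originates in Step 2.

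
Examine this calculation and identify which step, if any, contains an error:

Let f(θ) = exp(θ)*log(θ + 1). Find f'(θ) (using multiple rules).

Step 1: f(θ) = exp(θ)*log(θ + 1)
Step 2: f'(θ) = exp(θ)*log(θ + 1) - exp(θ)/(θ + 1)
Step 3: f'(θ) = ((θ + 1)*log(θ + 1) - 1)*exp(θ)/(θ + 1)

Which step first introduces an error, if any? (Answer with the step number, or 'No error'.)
Step 2

Step 2 is incorrect due to a sign flip.
The step shows: exp(θ)*log(θ + 1) - exp(θ)/(θ + 1)
The correct value should be: exp(θ)*log(θ + 1) + exp(θ)/(θ + 1)

Explanation: The sign of one term was flipped: the term exp(θ)/(θ + 1) was incorrectly written as -exp(θ)/(θ + 1)
The later steps are derived from this incorrect expression, so the error originates in Step 2.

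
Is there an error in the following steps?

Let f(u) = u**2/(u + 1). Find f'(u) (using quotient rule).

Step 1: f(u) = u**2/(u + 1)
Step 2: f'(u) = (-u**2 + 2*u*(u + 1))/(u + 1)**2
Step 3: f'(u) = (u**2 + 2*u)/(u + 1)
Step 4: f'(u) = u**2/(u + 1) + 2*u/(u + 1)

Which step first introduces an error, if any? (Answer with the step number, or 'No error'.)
Step 3

Step 3 is incorrect due to a wrong exponent.
The step shows: (u**2 + 2*u)/(u + 1)
The correct value should be: (u**2 + 2*u)/(u + 1)**2

Explanation: The exponent -2 on u + 1 was incorrectly written as -1: the term (u**2 + 2*u)/(u + 1)**2 was incorrectly written as (u**2 + 2*u)/(u + 1)
The later steps are derived from this incorrect expression, so the error originates in Step 3.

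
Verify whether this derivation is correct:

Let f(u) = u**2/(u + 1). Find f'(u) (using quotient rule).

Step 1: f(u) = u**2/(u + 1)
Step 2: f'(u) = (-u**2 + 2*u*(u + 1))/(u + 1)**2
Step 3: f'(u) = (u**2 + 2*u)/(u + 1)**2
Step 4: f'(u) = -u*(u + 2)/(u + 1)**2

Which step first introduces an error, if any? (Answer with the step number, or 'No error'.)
Step 4

Step 4 is incorrect due to a sign flip.
The step shows: -u*(u + 2)/(u + 1)**2
The correct value should be: u*(u + 2)/(u + 1)**2

Explanation: The sign of the whole expression was flipped: the term u*(u + 2)/(u + 1)**2 was incorrectly written as -u*(u + 2)/(u + 1)**2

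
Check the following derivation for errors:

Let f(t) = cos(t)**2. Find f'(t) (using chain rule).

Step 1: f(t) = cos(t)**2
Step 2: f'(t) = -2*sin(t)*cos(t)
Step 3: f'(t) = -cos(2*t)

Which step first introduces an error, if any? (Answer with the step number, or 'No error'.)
Step 3

Step 3 is incorrect due to a wrong trig function.
The step shows: -cos(2*t)
The correct value should be: -sin(2*t)

Explanation: sin(2*t) was incorrectly written as cos(2*t): the term -sin(2*t) was incorrectly written as -cos(2*t)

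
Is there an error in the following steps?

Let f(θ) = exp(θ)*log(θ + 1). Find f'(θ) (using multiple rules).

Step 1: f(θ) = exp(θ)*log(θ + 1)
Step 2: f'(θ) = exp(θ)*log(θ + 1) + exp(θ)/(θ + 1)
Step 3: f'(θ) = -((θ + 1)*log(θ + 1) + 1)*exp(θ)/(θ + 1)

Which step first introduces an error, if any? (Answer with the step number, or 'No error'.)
Step 3

Step 3 is incorrect due to a sign flip.
The step shows: -((θ + 1)*log(θ + 1) + 1)*exp(θ)/(θ + 1)
The correct value should be: ((θ + 1)*log(θ + 1) + 1)*exp(θ)/(θ + 1)

Explanation: The sign of the whole expression was flipped: the term ((θ + 1)*log(θ + 1) + 1)*exp(θ)/(θ + 1) was incorrectly written as -((θ + 1)*log(θ + 1) + 1)*exp(θ)/(θ + 1)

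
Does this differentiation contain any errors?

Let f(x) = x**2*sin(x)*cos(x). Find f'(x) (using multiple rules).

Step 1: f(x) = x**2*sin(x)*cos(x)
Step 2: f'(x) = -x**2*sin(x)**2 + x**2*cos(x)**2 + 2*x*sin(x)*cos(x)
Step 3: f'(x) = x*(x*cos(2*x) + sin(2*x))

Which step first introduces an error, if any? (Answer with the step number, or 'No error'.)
No error

All steps in this derivation are correct.
The final answer f'(x) = x*(x*cos(2*x) + sin(2*x)) is valid.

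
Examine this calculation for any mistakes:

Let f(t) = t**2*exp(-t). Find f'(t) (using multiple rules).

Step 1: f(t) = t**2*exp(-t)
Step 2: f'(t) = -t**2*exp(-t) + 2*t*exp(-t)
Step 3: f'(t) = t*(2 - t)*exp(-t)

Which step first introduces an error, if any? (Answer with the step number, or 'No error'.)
No error

All steps in this derivation are correct.
The final answer f'(t) = t*(2 - t)*exp(-t) is valid.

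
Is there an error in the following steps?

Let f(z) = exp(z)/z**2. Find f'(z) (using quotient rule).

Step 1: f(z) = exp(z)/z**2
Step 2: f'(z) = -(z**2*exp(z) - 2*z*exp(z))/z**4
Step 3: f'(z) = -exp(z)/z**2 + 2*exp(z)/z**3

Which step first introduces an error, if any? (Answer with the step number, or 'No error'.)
Step 2

Step 2 is incorrect due to a sign flip.
The step shows: -(z**2*exp(z) - 2*z*exp(z))/z**4
The correct value should be: (z**2*exp(z) - 2*z*exp(z))/z**4

Explanation: The sign of the whole expression was flipped: the term (z**2*exp(z) - 2*z*exp(z))/z**4 was incorrectly written as -(z**2*exp(z) - 2*z*exp(z))/z**4
The later steps are derived from this incorrect expression, so the error originates in Step 2.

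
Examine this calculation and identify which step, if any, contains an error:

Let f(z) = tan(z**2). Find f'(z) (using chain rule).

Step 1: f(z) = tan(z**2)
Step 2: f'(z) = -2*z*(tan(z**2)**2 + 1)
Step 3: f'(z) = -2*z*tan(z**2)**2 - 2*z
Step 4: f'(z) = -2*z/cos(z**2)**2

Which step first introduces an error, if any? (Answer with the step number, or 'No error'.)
Step 2

Step 2 is incorrect due to a sign flip.
The step shows: -2*z*(tan(z**2)**2 + 1)
The correct value should be: 2*z*(tan(z**2)**2 + 1)

Explanation: The sign of the whole expression was flipped: the term 2*z*(tan(z**2)**2 + 1) was incorrectly written as -2*z*(tan(z**2)**2 + 1)
The later steps are derived from this incorrect expression, so the error originates in Step 2.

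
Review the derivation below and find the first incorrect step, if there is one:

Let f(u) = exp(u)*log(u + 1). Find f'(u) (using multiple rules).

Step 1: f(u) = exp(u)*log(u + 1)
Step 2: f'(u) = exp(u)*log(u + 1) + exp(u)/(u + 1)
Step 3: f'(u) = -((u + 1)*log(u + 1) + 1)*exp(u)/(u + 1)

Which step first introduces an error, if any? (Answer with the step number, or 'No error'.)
Step 3

Step 3 is incorrect due to a sign flip.
The step shows: -((u + 1)*log(u + 1) + 1)*exp(u)/(u + 1)
The correct value should be: ((u + 1)*log(u + 1) + 1)*exp(u)/(u + 1)

Explanation: The sign of the whole expression was flipped: the term ((u + 1)*log(u + 1) + 1)*exp(u)/(u + 1) was incorrectly written as -((u + 1)*log(u + 1) + 1)*exp(u)/(u + 1)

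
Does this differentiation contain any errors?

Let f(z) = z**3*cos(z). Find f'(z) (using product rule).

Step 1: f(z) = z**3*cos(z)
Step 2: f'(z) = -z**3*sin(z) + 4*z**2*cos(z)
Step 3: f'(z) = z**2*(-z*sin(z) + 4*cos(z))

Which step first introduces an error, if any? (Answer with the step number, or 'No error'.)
Step 2

Step 2 is incorrect due to a wrong coefficient.
The step shows: -z**3*sin(z) + 4*z**2*cos(z)
The correct value should be: -z**3*sin(z) + 3*z**2*cos(z)

Explanation: The coefficient 3 was incorrectly written as 4: the term 3*z**2*cos(z) was incorrectly written as 4*z**2*cos(z)
The later steps are derived from this incorrect expression, so the error originates in Step 2.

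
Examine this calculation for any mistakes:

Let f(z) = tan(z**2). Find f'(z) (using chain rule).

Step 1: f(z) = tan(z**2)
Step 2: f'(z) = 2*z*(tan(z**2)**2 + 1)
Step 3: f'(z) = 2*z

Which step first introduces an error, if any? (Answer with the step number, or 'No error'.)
Step 3

Step 3 is incorrect due to a dropped term.
The step shows: 2*z
The correct value should be: 2*z*tan(z**2)**2 + 2*z

Explanation: A term was dropped: the term 2*z*tan(z**2)**2 was incorrectly omitted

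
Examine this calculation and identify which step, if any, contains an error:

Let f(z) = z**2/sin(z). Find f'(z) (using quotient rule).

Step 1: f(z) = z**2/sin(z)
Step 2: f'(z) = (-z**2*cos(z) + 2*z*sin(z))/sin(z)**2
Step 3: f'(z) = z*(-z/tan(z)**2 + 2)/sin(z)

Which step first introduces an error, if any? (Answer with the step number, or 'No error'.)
Step 3

Step 3 is incorrect due to a wrong exponent.
The step shows: z*(-z/tan(z)**2 + 2)/sin(z)
The correct value should be: z*(-z/tan(z) + 2)/sin(z)

Explanation: The exponent -1 on tan(z) was incorrectly written as -2: the term z*(-z/tan(z) + 2)/sin(z) was incorrectly written as z*(-z/tan(z)**2 + 2)/sin(z)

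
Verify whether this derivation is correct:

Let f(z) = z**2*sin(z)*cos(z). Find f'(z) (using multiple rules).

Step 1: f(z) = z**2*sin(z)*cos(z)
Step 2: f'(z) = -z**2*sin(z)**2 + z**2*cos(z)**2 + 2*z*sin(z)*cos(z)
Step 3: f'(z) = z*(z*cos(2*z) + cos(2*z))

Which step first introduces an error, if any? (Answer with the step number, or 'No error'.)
Step 3

Step 3 is incorrect due to a wrong trig function.
The step shows: z*(z*cos(2*z) + cos(2*z))
The correct value should be: z*(z*cos(2*z) + sin(2*z))

Explanation: sin(2*z) was incorrectly written as cos(2*z): the term z*(z*cos(2*z) + sin(2*z)) was incorrectly written as z*(z*cos(2*z) + cos(2*z))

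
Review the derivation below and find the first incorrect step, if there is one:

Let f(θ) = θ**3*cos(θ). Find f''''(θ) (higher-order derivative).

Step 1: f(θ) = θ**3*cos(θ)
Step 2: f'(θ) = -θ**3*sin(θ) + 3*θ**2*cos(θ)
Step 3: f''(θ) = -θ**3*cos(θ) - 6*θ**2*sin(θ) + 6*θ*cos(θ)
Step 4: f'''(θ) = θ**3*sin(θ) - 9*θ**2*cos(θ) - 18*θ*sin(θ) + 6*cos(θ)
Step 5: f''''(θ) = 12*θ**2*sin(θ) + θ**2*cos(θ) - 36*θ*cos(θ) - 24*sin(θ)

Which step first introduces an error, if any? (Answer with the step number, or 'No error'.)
Step 5

Step 5 is incorrect due to a wrong exponent.
The step shows: 12*θ**2*sin(θ) + θ**2*cos(θ) - 36*θ*cos(θ) - 24*sin(θ)
The correct value should be: θ**3*cos(θ) + 12*θ**2*sin(θ) - 36*θ*cos(θ) - 24*sin(θ)

Explanation: The exponent 3 on θ was incorrectly written as 2: the term θ**3*cos(θ) was incorrectly written as θ**2*cos(θ)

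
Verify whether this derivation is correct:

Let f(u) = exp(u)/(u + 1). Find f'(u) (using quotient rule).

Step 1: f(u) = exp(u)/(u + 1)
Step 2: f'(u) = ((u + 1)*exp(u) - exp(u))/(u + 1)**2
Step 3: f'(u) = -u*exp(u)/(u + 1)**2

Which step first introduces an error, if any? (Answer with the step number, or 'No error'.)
Step 3

Step 3 is incorrect due to a sign flip.
The step shows: -u*exp(u)/(u + 1)**2
The correct value should be: u*exp(u)/(u + 1)**2

Explanation: The sign of the whole expression was flipped: the term u*exp(u)/(u + 1)**2 was incorrectly written as -u*exp(u)/(u + 1)**2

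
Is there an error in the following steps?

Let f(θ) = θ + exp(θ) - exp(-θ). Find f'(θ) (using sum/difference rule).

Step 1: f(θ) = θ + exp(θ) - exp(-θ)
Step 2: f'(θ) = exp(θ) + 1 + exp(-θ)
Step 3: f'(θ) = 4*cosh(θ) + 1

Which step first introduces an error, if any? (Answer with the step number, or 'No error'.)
Step 3

Step 3 is incorrect due to a wrong coefficient.
The step shows: 4*cosh(θ) + 1
The correct value should be: 2*cosh(θ) + 1

Explanation: The coefficient 2 was incorrectly written as 4: the term 2*cosh(θ) was incorrectly written as 4*cosh(θ)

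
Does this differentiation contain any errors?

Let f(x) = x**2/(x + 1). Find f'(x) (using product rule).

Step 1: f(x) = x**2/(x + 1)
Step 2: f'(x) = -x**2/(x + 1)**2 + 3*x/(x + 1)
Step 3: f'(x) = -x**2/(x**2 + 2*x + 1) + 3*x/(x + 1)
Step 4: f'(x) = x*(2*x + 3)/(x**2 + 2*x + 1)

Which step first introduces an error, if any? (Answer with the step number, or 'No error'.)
Step 2

Step 2 is incorrect due to a wrong coefficient.
The step shows: -x**2/(x + 1)**2 + 3*x/(x + 1)
The correct value should be: -x**2/(x + 1)**2 + 2*x/(x + 1)

Explanation: The coefficient 2 was incorrectly written as 3: the term 2*x/(x + 1) was incorrectly written as 3*x/(x + 1)
The later steps are derived from this incorrect expression, so the error originates in Step 2.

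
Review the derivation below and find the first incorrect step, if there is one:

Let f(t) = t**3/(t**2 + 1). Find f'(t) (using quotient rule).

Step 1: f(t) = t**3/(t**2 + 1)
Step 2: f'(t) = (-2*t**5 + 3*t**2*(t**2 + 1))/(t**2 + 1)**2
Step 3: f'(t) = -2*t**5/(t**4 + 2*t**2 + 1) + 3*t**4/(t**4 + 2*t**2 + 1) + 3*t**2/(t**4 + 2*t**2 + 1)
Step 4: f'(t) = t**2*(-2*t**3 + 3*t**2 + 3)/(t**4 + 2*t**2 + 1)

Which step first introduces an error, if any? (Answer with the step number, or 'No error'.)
Step 2

Step 2 is incorrect due to a wrong exponent.
The step shows: (-2*t**5 + 3*t**2*(t**2 + 1))/(t**2 + 1)**2
The correct value should be: (-2*t**4 + 3*t**2*(t**2 + 1))/(t**2 + 1)**2

Explanation: The exponent 4 on t was incorrectly written as 5: the term (-2*t**4 + 3*t**2*(t**2 + 1))/(t**2 + 1)**2 was incorrectly written as (-2*t**5 + 3*t**2*(t**2 + 1))/(t**2 + 1)**2
The later steps are derived from this incorrect expression, so the error originates in Step 2.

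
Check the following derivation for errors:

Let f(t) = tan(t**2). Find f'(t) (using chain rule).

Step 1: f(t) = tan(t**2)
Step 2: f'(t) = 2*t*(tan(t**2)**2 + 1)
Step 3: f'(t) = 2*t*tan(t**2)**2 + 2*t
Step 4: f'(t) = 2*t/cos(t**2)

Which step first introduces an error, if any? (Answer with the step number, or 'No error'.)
Step 4

Step 4 is incorrect due to a wrong exponent.
The step shows: 2*t/cos(t**2)
The correct value should be: 2*t/cos(t**2)**2

Explanation: The exponent -2 on cos(t**2) was incorrectly written as -1: the term 2*t/cos(t**2)**2 was incorrectly written as 2*t/cos(t**2)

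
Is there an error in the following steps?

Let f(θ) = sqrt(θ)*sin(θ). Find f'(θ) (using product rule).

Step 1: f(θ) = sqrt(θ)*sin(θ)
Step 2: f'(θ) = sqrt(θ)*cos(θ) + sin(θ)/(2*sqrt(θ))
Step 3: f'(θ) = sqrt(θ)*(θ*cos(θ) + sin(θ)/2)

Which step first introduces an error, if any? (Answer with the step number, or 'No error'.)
Step 3

Step 3 is incorrect due to a wrong exponent.
The step shows: sqrt(θ)*(θ*cos(θ) + sin(θ)/2)
The correct value should be: (θ*cos(θ) + sin(θ)/2)/sqrt(θ)

Explanation: The exponent -1/2 on θ was incorrectly written as 1/2: the term (θ*cos(θ) + sin(θ)/2)/sqrt(θ) was incorrectly written as sqrt(θ)*(θ*cos(θ) + sin(θ)/2)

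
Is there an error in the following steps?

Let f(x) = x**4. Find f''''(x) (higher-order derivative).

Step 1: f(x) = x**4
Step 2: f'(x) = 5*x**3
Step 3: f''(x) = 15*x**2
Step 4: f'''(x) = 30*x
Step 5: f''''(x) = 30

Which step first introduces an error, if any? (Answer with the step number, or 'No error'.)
Step 2

Step 2 is incorrect due to a wrong coefficient.
The step shows: 5*x**3
The correct value should be: 4*x**3

Explanation: The coefficient 4 was incorrectly written as 5: the term 4*x**3 was incorrectly written as 5*x**3
The later steps are derived from this incorrect expression, so the error originates in Step 2.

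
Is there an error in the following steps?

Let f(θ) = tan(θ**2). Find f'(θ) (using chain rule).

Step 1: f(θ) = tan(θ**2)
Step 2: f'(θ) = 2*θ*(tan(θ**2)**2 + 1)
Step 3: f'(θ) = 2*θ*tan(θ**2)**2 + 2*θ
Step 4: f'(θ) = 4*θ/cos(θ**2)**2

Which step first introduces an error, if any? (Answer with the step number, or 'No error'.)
Step 4

Step 4 is incorrect due to a wrong coefficient.
The step shows: 4*θ/cos(θ**2)**2
The correct value should be: 2*θ/cos(θ**2)**2

Explanation: The coefficient 2 was incorrectly written as 4: the term 2*θ/cos(θ**2)**2 was incorrectly written as 4*θ/cos(θ**2)**2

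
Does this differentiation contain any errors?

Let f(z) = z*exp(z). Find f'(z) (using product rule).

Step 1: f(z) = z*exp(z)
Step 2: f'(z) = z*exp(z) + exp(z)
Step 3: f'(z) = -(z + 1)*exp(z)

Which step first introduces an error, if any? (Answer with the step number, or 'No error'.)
Step 3

Step 3 is incorrect due to a sign flip.
The step shows: -(z + 1)*exp(z)
The correct value should be: (z + 1)*exp(z)

Explanation: The sign of the whole expression was flipped: the term (z + 1)*exp(z) was incorrectly written as -(z + 1)*exp(z)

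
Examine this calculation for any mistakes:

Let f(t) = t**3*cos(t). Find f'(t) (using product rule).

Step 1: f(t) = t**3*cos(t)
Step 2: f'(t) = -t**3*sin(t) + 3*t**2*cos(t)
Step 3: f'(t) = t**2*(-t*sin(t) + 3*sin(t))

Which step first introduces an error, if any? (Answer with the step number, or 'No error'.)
Step 3

Step 3 is incorrect due to a wrong trig function.
The step shows: t**2*(-t*sin(t) + 3*sin(t))
The correct value should be: t**2*(-t*sin(t) + 3*cos(t))

Explanation: cos(t) was incorrectly written as sin(t): the term t**2*(-t*sin(t) + 3*cos(t)) was incorrectly written as t**2*(-t*sin(t) + 3*sin(t))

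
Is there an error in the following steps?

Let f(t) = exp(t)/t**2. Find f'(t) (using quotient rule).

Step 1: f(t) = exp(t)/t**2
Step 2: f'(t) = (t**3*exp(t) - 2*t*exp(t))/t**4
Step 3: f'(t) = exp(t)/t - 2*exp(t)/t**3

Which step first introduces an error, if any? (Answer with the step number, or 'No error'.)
Step 2

Step 2 is incorrect due to a wrong exponent.
The step shows: (t**3*exp(t) - 2*t*exp(t))/t**4
The correct value should be: (t**2*exp(t) - 2*t*exp(t))/t**4

Explanation: The exponent 2 on t was incorrectly written as 3: the term (t**2*exp(t) - 2*t*exp(t))/t**4 was incorrectly written as (t**3*exp(t) - 2*t*exp(t))/t**4
The later steps are derived from this incorrect expression, so the error originates in Step 2.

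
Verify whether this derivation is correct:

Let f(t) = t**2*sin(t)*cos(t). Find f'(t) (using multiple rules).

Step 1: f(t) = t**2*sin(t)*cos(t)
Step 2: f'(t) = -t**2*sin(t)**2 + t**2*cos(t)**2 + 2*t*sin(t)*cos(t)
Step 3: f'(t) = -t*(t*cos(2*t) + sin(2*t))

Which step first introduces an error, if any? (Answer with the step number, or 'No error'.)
Step 3

Step 3 is incorrect due to a sign flip.
The step shows: -t*(t*cos(2*t) + sin(2*t))
The correct value should be: t*(t*cos(2*t) + sin(2*t))

Explanation: The sign of the whole expression was flipped: the term t*(t*cos(2*t) + sin(2*t)) was incorrectly written as -t*(t*cos(2*t) + sin(2*t))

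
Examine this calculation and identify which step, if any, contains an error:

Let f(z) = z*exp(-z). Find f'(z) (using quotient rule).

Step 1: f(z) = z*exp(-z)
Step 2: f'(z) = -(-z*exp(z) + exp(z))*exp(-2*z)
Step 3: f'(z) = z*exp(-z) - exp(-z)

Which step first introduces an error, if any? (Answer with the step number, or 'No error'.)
Step 2

Step 2 is incorrect due to a sign flip.
The step shows: -(-z*exp(z) + exp(z))*exp(-2*z)
The correct value should be: (-z*exp(z) + exp(z))*exp(-2*z)

Explanation: The sign of the whole expression was flipped: the term (-z*exp(z) + exp(z))*exp(-2*z) was incorrectly written as -(-z*exp(z) + exp(z))*exp(-2*z)
The later steps are derived from this incorrect expression, so the error originates in Step 2.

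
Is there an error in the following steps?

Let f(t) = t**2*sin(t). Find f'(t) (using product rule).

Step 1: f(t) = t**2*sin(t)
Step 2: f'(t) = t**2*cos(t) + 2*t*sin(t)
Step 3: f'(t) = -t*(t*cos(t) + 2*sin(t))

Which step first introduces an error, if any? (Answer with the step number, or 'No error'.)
Step 3

Step 3 is incorrect due to a sign flip.
The step shows: -t*(t*cos(t) + 2*sin(t))
The correct value should be: t*(t*cos(t) + 2*sin(t))

Explanation: The sign of the whole expression was flipped: the term t*(t*cos(t) + 2*sin(t)) was incorrectly written as -t*(t*cos(t) + 2*sin(t))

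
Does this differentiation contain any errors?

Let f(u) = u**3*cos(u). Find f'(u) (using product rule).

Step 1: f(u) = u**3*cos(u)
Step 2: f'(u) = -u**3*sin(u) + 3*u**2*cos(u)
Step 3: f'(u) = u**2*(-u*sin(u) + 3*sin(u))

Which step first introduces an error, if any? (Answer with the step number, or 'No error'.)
Step 3

Step 3 is incorrect due to a wrong trig function.
The step shows: u**2*(-u*sin(u) + 3*sin(u))
The correct value should be: u**2*(-u*sin(u) + 3*cos(u))

Explanation: cos(u) was incorrectly written as sin(u): the term u**2*(-u*sin(u) + 3*cos(u)) was incorrectly written as u**2*(-u*sin(u) + 3*sin(u))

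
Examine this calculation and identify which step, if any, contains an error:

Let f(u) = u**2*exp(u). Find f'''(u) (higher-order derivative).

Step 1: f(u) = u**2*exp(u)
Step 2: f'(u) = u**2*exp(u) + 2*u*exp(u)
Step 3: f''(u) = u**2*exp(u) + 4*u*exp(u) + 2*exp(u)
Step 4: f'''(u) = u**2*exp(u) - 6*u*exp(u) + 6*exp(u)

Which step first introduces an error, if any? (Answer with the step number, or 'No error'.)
Step 4

Step 4 is incorrect due to a sign flip.
The step shows: u**2*exp(u) - 6*u*exp(u) + 6*exp(u)
The correct value should be: u**2*exp(u) + 6*u*exp(u) + 6*exp(u)

Explanation: The sign of one term was flipped: the term 6*u*exp(u) was incorrectly written as -6*u*exp(u)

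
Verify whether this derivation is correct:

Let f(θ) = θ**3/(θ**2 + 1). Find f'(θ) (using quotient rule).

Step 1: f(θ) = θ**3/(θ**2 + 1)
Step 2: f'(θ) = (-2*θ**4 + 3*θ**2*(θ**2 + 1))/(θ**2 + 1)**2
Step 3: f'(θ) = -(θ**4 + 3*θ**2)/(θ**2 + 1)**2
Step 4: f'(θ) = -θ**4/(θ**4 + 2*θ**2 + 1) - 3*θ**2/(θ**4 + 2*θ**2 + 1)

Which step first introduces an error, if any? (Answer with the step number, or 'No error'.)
Step 3

Step 3 is incorrect due to a sign flip.
The step shows: -(θ**4 + 3*θ**2)/(θ**2 + 1)**2
The correct value should be: (θ**4 + 3*θ**2)/(θ**2 + 1)**2

Explanation: The sign of the whole expression was flipped: the term (θ**4 + 3*θ**2)/(θ**2 + 1)**2 was incorrectly written as -(θ**4 + 3*θ**2)/(θ**2 + 1)**2
The later steps are derived from this incorrect expression, so the error originates in Step 3.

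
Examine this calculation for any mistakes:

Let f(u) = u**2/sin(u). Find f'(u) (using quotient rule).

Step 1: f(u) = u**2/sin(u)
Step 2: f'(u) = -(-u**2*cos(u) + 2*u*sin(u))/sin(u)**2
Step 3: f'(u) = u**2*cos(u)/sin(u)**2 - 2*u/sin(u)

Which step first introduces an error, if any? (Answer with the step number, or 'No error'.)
Step 2

Step 2 is incorrect due to a sign flip.
The step shows: -(-u**2*cos(u) + 2*u*sin(u))/sin(u)**2
The correct value should be: (-u**2*cos(u) + 2*u*sin(u))/sin(u)**2

Explanation: The sign of the whole expression was flipped: the term (-u**2*cos(u) + 2*u*sin(u))/sin(u)**2 was incorrectly written as -(-u**2*cos(u) + 2*u*sin(u))/sin(u)**2
The later steps are derived from this incorrect expression, so the error originates in Step 2.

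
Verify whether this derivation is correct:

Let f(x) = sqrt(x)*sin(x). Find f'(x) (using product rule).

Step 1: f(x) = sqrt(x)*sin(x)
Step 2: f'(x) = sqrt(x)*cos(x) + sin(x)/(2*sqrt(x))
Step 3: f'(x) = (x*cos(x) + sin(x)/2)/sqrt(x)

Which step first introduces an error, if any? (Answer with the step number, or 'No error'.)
No error

All steps in this derivation are correct.
The final answer f'(x) = (x*cos(x) + sin(x)/2)/sqrt(x) is valid.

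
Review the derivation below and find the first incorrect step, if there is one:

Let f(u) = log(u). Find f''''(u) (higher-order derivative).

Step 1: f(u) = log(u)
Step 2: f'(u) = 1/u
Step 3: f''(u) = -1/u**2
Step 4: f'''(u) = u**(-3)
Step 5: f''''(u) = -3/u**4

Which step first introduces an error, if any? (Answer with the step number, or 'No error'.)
Step 4

Step 4 is incorrect due to a wrong coefficient.
The step shows: u**(-3)
The correct value should be: 2/u**3

Explanation: The coefficient 2 was incorrectly written as 1: the term 2/u**3 was incorrectly written as u**(-3)
The later steps are derived from this incorrect expression, so the error originates in Step 4.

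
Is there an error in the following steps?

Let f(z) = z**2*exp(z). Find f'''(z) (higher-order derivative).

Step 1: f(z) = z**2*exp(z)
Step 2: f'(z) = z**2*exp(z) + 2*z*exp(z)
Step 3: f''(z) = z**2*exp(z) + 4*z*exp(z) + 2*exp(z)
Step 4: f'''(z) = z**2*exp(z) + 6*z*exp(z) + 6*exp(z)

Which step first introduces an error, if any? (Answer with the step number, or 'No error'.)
No error

All steps in this derivation are correct.
The final answer f'''(z) = z**2*exp(z) + 6*z*exp(z) + 6*exp(z) is valid.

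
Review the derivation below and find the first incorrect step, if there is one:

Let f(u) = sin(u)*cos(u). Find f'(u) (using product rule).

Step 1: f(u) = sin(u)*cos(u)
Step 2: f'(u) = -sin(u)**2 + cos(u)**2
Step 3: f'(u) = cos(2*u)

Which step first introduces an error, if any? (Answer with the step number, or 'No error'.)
No error

All steps in this derivation are correct.
The final answer f'(u) = cos(2*u) is valid.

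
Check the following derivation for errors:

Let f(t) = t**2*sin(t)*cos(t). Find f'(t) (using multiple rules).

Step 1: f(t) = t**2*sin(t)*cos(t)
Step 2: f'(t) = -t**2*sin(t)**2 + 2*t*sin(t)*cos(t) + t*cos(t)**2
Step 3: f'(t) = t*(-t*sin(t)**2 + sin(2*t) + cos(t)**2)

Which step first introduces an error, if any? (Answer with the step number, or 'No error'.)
Step 2

Step 2 is incorrect due to a wrong exponent.
The step shows: -t**2*sin(t)**2 + 2*t*sin(t)*cos(t) + t*cos(t)**2
The correct value should be: -t**2*sin(t)**2 + t**2*cos(t)**2 + 2*t*sin(t)*cos(t)

Explanation: The exponent 2 on t was incorrectly written as 1: the term t**2*cos(t)**2 was incorrectly written as t*cos(t)**2
The later steps are derived from this incorrect expression, so the error originates in Step 2.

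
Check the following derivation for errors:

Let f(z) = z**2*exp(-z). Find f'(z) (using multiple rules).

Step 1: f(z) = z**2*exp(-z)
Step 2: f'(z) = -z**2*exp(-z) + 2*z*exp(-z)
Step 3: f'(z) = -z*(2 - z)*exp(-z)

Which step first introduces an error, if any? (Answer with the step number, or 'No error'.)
Step 3

Step 3 is incorrect due to a sign flip.
The step shows: -z*(2 - z)*exp(-z)
The correct value should be: z*(2 - z)*exp(-z)

Explanation: The sign of the whole expression was flipped: the term z*(2 - z)*exp(-z) was incorrectly written as -z*(2 - z)*exp(-z)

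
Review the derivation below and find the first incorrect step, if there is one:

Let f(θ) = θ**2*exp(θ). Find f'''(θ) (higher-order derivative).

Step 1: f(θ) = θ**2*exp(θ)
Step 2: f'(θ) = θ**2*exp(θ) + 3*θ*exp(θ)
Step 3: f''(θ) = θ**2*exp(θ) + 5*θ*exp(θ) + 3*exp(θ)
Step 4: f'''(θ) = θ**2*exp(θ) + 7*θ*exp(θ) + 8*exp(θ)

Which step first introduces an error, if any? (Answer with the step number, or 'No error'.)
Step 2

Step 2 is incorrect due to a wrong coefficient.
The step shows: θ**2*exp(θ) + 3*θ*exp(θ)
The correct value should be: θ**2*exp(θ) + 2*θ*exp(θ)

Explanation: The coefficient 2 was incorrectly written as 3: the term 2*θ*exp(θ) was incorrectly written as 3*θ*exp(θ)
The later steps are derived from this incorrect expression, so the error originates in Step 2.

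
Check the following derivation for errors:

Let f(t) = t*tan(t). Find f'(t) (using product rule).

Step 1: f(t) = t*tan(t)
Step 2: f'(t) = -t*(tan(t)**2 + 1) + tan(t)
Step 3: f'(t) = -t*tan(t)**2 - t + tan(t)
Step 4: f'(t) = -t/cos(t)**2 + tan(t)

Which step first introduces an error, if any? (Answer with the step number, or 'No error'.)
Step 2

Step 2 is incorrect due to a sign flip.
The step shows: -t*(tan(t)**2 + 1) + tan(t)
The correct value should be: t*(tan(t)**2 + 1) + tan(t)

Explanation: The sign of one term was flipped: the term t*(tan(t)**2 + 1) was incorrectly written as -t*(tan(t)**2 + 1)
The later steps are derived from this incorrect expression, so the error originates in Step 2.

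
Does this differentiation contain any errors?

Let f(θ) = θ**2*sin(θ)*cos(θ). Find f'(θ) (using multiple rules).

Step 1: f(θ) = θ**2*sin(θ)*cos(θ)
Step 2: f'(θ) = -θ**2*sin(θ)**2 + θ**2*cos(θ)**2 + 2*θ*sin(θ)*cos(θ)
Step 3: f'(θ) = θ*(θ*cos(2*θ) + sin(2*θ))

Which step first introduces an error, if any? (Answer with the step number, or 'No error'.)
No error

All steps in this derivation are correct.
The final answer f'(θ) = θ*(θ*cos(2*θ) + sin(2*θ)) is valid.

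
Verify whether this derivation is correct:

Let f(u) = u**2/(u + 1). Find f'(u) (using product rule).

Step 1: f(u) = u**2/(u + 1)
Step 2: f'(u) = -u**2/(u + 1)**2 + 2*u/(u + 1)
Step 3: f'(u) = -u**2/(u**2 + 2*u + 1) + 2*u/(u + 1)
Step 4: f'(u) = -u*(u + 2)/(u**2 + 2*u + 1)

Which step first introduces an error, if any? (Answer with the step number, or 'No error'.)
Step 4

Step 4 is incorrect due to a sign flip.
The step shows: -u*(u + 2)/(u**2 + 2*u + 1)
The correct value should be: u*(u + 2)/(u**2 + 2*u + 1)

Explanation: The sign of the whole expression was flipped: the term u*(u + 2)/(u**2 + 2*u + 1) was incorrectly written as -u*(u + 2)/(u**2 + 2*u + 1)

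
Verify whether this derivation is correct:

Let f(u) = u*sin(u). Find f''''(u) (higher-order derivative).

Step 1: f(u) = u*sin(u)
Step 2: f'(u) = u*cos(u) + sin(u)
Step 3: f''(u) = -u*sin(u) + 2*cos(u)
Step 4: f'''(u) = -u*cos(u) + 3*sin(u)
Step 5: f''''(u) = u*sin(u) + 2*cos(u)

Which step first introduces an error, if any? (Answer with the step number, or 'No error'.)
Step 4

Step 4 is incorrect due to a sign flip.
The step shows: -u*cos(u) + 3*sin(u)
The correct value should be: -u*cos(u) - 3*sin(u)

Explanation: The sign of one term was flipped: the term -3*sin(u) was incorrectly written as 3*sin(u)
The later steps are derived from this incorrect expression, so the error originates in Step 4.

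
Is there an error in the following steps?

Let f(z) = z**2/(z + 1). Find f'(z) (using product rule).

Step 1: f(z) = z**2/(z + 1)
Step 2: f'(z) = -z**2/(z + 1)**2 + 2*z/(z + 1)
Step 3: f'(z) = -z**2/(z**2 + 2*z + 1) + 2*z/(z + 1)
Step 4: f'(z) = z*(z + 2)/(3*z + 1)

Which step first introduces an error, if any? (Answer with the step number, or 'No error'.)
Step 4

Step 4 is incorrect due to a wrong exponent.
The step shows: z*(z + 2)/(3*z + 1)
The correct value should be: z*(z + 2)/(z**2 + 2*z + 1)

Explanation: The exponent 2 on z was incorrectly written as 1: the term z*(z + 2)/(z**2 + 2*z + 1) was incorrectly written as z*(z + 2)/(3*z + 1)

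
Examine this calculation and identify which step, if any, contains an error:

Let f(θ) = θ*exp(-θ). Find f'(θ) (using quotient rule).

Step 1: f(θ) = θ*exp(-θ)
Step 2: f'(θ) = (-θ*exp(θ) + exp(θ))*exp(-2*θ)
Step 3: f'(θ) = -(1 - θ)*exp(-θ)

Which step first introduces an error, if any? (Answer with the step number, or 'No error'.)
Step 3

Step 3 is incorrect due to a sign flip.
The step shows: -(1 - θ)*exp(-θ)
The correct value should be: (1 - θ)*exp(-θ)

Explanation: The sign of the whole expression was flipped: the term (1 - θ)*exp(-θ) was incorrectly written as -(1 - θ)*exp(-θ)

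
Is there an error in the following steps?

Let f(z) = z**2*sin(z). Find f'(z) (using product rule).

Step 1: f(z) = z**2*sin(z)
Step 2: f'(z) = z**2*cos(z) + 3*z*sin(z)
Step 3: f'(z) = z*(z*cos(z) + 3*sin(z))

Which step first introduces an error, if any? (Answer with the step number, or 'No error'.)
Step 2

Step 2 is incorrect due to a wrong coefficient.
The step shows: z**2*cos(z) + 3*z*sin(z)
The correct value should be: z**2*cos(z) + 2*z*sin(z)

Explanation: The coefficient 2 was incorrectly written as 3: the term 2*z*sin(z) was incorrectly written as 3*z*sin(z)
The later steps are derived from this incorrect expression, so the error originates in Step 2.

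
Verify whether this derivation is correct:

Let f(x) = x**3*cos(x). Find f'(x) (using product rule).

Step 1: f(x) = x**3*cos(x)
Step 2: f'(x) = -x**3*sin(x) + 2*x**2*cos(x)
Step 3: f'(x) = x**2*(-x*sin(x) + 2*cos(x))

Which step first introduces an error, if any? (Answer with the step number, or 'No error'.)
Step 2

Step 2 is incorrect due to a wrong coefficient.
The step shows: -x**3*sin(x) + 2*x**2*cos(x)
The correct value should be: -x**3*sin(x) + 3*x**2*cos(x)

Explanation: The coefficient 3 was incorrectly written as 2: the term 3*x**2*cos(x) was incorrectly written as 2*x**2*cos(x)
The later steps are derived from this incorrect expression, so the error originates in Step 2.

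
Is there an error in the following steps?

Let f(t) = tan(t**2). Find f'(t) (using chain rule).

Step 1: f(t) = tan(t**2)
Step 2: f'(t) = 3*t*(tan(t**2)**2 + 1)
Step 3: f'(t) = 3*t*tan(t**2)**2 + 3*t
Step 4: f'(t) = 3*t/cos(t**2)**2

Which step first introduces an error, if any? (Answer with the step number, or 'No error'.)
Step 2

Step 2 is incorrect due to a wrong coefficient.
The step shows: 3*t*(tan(t**2)**2 + 1)
The correct value should be: 2*t*(tan(t**2)**2 + 1)

Explanation: The coefficient 2 was incorrectly written as 3: the term 2*t*(tan(t**2)**2 + 1) was incorrectly written as 3*t*(tan(t**2)**2 + 1)
The later steps are derived from this incorrect expression, so the error originates in Step 2.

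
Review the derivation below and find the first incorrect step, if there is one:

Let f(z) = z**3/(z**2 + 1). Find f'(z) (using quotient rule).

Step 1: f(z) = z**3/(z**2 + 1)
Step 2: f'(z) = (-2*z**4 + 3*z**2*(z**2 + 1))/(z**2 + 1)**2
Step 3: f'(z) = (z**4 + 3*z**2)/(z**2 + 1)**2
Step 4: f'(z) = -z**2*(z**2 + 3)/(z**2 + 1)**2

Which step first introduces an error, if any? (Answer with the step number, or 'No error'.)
Step 4

Step 4 is incorrect due to a sign flip.
The step shows: -z**2*(z**2 + 3)/(z**2 + 1)**2
The correct value should be: z**2*(z**2 + 3)/(z**2 + 1)**2

Explanation: The sign of the whole expression was flipped: the term z**2*(z**2 + 3)/(z**2 + 1)**2 was incorrectly written as -z**2*(z**2 + 3)/(z**2 + 1)**2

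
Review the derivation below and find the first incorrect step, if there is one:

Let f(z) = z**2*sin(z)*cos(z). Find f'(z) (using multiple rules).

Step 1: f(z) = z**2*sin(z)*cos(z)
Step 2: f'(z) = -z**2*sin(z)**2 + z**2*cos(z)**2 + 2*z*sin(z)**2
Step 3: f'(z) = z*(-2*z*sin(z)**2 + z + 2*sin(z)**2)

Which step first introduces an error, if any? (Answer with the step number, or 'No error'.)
Step 2

Step 2 is incorrect due to a wrong trig function.
The step shows: -z**2*sin(z)**2 + z**2*cos(z)**2 + 2*z*sin(z)**2
The correct value should be: -z**2*sin(z)**2 + z**2*cos(z)**2 + 2*z*sin(z)*cos(z)

Explanation: cos(z) was incorrectly written as sin(z): the term 2*z*sin(z)*cos(z) was incorrectly written as 2*z*sin(z)**2
The later steps are derived from this incorrect expression, so the error originates in Step 2.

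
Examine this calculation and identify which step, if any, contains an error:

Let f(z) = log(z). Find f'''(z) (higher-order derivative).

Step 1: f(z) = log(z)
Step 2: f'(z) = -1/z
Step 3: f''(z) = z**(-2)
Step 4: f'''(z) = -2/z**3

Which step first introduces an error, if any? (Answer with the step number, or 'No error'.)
Step 2

Step 2 is incorrect due to a sign flip.
The step shows: -1/z
The correct value should be: 1/z

Explanation: The sign of the whole expression was flipped: the term 1/z was incorrectly written as -1/z
The later steps are derived from this incorrect expression, so the error originates in Step 2.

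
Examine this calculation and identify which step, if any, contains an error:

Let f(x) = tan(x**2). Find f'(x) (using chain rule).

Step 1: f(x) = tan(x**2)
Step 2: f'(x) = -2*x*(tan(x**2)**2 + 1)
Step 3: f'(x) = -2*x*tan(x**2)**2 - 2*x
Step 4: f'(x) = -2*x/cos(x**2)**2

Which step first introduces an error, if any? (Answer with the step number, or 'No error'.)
Step 2

Step 2 is incorrect due to a sign flip.
The step shows: -2*x*(tan(x**2)**2 + 1)
The correct value should be: 2*x*(tan(x**2)**2 + 1)

Explanation: The sign of the whole expression was flipped: the term 2*x*(tan(x**2)**2 + 1) was incorrectly written as -2*x*(tan(x**2)**2 + 1)
The later steps are derived from this incorrect expression, so the error originates in Step 2.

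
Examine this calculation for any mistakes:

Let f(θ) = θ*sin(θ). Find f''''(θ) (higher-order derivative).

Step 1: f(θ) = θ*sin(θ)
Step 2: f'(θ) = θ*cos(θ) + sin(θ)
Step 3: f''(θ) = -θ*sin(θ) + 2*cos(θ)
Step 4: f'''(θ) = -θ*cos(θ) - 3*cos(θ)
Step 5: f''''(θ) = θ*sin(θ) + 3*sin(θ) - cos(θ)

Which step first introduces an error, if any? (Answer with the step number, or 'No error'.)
Step 4

Step 4 is incorrect due to a wrong trig function.
The step shows: -θ*cos(θ) - 3*cos(θ)
The correct value should be: -θ*cos(θ) - 3*sin(θ)

Explanation: sin(θ) was incorrectly written as cos(θ): the term -3*sin(θ) was incorrectly written as -3*cos(θ)
The later steps are derived from this incorrect expression, so the error originates in Step 4.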